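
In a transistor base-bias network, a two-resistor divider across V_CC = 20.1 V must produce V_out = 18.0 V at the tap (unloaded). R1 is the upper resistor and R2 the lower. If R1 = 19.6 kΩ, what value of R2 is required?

R2 ≈ 168 kΩ

V_out/V_CC = R2/(R1+R2) = 0.8955.
Rearranging, R2 = R1·k/(1−k) = 19.6 × 8.571 = 168.0 kΩ.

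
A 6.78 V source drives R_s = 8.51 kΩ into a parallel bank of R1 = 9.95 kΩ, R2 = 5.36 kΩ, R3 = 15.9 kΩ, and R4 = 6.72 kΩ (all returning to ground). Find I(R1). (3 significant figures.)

Equivalent of the parallel group: R_p = 2.005 kΩ.
Node voltage V_A = V_supply · R_p/(R_s + R_p) = 6.78 × 0.1907 = 1.293 V.
I(R1) = V_A / R1 = 1.293/9.95 = 0.1299 mA.

I ≈ 0.130 mA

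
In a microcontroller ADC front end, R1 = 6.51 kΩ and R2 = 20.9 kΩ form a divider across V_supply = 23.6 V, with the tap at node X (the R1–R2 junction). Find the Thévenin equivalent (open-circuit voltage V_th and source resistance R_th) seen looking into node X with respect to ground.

Open-circuit (no load on X): V_th = V_supply · R2/(R1 + R2) = 23.6 × 20.9/(6.510 + 20.9) = 17.99 V.
With V_supply suppressed (replaced by a short), R_th = R1 ‖ R2 = (6.510 × 20.9)/(6.510 + 20.9) = 4.964 kΩ.

V_th ≈ 18.0 V, R_th ≈ 4.96 kΩ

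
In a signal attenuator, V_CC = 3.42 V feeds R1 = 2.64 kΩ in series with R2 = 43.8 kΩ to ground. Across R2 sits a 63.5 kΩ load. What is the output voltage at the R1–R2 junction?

V_out ≈ 3.10 V

R2 ‖ R_L = (43.8 × 63.5)/(43.8 + 63.5) = 25.92 kΩ.
Then V_out = V_CC · R2'/(R1 + R2') = 3.42 × 25.92/28.56 = 3.104 V.
(Unloaded it would be 3.23 V; the load pulls it down.)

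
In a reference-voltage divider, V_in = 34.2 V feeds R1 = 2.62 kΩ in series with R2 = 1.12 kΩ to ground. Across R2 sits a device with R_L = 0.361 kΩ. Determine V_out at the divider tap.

V_out ≈ 3.23 V

The load sits in parallel with R2, giving an effective lower resistance R2' = R2·R_L/(R2+R_L) = 0.2730 kΩ.
Voltage divider with the loaded lower leg: V_out = 34.2 × 0.2730/(2.62 + 0.2730) = 34.2 × 0.09437 = 3.227 V.
(Unloaded it would be 10.2 V; the load pulls it down.)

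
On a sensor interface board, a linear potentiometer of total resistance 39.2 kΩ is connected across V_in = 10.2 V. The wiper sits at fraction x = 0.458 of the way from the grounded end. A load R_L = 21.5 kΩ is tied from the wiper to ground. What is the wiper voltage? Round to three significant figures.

The pot divides into 21.25 kΩ above the wiper and 17.95 kΩ below.
R_L loads the lower segment: effective lower R = 9.784 kΩ.
V_out = 10.2 × 9.784/(21.25 + 9.784) = 3.216 V.

V_out ≈ 3.22 V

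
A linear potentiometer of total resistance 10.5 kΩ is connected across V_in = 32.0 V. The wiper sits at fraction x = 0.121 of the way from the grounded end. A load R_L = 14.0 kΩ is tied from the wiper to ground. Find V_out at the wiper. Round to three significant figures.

Lower segment x·R_p = 1.270 kΩ; upper segment (1−x)·R_p = 9.229 kΩ.
Lower segment in parallel with the load: 1.270 ‖ 14.0 = 1.165 kΩ.
Loaded-divider output: V_out = 32.0 × 0.1121 = 3.586 V.

V_out ≈ 3.59 V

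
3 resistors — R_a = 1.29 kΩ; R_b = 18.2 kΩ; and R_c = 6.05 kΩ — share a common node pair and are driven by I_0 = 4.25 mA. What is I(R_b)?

ΣG = 1/1.29 + 1/18.2 + 1/6.05 = 0.9954.
R_b takes the fraction G_k/ΣG = 0.05495/0.9954 = 0.05520, so I = 4.25 × 0.05520 = 0.2346 mA.

I ≈ 0.235 mA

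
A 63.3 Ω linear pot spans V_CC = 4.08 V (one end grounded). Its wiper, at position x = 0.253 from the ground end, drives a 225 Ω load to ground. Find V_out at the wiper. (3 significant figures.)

V_out ≈ 0.980 V

The pot divides into 47.29 Ω above the wiper and 16.01 Ω below.
Lower segment in parallel with the load: 16.01 ‖ 225 = 14.95 Ω.
Then V_out = V_CC · 14.95/(47.29 + 14.95) = 0.9801 V.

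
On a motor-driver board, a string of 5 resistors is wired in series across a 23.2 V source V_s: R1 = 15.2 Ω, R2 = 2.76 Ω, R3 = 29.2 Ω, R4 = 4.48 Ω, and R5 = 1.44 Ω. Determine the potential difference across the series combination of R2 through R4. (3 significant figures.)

ΣR = 15.2 + 2.76 + 29.2 + 4.48 + 1.44 = 53.08 Ω.
R_{R2..R4} = 2.76 + 29.2 + 4.48 = 36.44 Ω.
Voltage divider: V = V_s · (36.44 / 53.08) = 23.2 × 0.6865 = 15.93 V.

V ≈ 15.9 V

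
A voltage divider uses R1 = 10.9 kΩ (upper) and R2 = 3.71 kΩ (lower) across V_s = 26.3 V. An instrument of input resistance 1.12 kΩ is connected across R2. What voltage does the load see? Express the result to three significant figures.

The load sits in parallel with R2, giving an effective lower resistance R2' = R2·R_L/(R2+R_L) = 0.8603 kΩ.
Now apply the divider: V_out = 26.3 × 0.07315 = 1.924 V.
(Unloaded it would be 6.68 V; the load pulls it down.)

V_out ≈ 1.92 V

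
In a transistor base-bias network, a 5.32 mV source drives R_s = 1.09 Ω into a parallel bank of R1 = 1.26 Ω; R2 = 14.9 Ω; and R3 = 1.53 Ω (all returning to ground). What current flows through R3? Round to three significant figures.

I ≈ 1.31 mA

Combine the parallel branches: R_p = (1/1.26 + 1/14.9 + 1/1.53)⁻¹ = 0.6603 Ω.
V_A = 5.32 × 0.6603/1.750 = 2.007 mV.
I(R3) = V_A / R3 = 2.007/1.53 = 1.312 mA.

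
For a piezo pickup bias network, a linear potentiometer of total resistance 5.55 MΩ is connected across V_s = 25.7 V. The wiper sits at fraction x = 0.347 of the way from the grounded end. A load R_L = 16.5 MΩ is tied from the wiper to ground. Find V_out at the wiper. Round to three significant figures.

V_out ≈ 8.29 V

Split the track: R_lower = x·R_p = 1.926 MΩ, R_upper = (1−x)·R_p = 3.624 MΩ.
Lower segment in parallel with the load: 1.926 ‖ 16.5 = 1.725 MΩ.
V_out = 25.7 × 1.725/(3.624 + 1.725) = 8.286 V.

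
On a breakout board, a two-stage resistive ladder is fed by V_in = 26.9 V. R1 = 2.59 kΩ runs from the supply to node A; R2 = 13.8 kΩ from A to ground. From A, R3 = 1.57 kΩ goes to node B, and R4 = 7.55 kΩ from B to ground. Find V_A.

V_A ≈ 18.3 V

Node A sees R2 in parallel with the series input of stage 2, R3 + R4 = 9.120 kΩ.
R2 ‖ (R3+R4) = 5.491 kΩ.
First divider: V_A = V_in · 5.491/(2.59 + 5.491) = 18.28 V.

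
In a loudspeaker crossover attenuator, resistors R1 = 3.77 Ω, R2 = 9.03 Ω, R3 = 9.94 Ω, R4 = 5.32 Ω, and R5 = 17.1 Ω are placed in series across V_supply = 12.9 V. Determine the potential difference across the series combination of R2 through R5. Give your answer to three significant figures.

Total series resistance ΣR = 3.77 + 9.03 + 9.94 + 5.32 + 17.1 = 45.16 Ω.
R_{R2..R5} = 9.03 + 9.94 + 5.32 + 17.1 = 41.39 Ω.
Voltage divider: V = V_supply · (41.39 / 45.16) = 12.9 × 0.9165 = 11.82 V.

V ≈ 11.8 V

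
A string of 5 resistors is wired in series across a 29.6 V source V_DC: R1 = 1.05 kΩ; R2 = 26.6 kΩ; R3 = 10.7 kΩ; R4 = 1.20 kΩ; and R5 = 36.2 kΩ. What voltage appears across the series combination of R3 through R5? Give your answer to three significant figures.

Total series resistance ΣR = 1.05 + 26.6 + 10.7 + 1.20 + 36.2 = 75.75 kΩ.
R_{R3..R5} = 10.7 + 1.20 + 36.2 = 48.10 kΩ.
By the voltage-divider rule, V = 29.6 × 48.10/75.75 = 18.80 V.

V ≈ 18.8 V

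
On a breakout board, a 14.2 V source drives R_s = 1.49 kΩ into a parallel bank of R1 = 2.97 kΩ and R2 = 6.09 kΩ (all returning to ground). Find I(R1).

I ≈ 2.74 mA

Equivalent of the parallel group: R_p = 1.996 kΩ.
Node voltage V_A = V_DC · R_p/(R_s + R_p) = 14.2 × 0.5726 = 8.131 V.
I(R1) = V_A / R1 = 8.131/2.97 = 2.738 mA.
(Equivalently: I_total = 4.073 mA, then current-divider fraction G_k/ΣG = 0.6722.)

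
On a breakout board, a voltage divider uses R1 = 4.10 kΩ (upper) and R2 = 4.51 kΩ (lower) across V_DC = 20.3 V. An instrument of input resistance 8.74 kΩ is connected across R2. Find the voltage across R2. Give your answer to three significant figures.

V_out ≈ 8.54 V

R2 ‖ R_L = (4.51 × 8.74)/(4.51 + 8.74) = 2.975 kΩ.
Now apply the divider: V_out = 20.3 × 0.4205 = 8.536 V.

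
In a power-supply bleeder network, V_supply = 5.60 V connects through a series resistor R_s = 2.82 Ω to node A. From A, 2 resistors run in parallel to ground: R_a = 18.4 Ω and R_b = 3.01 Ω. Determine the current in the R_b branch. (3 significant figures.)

Parallel bank: R_p = 1/(1/18.4 + 1/3.01) = 2.587 Ω.
V_A by voltage divider: V_A = 5.60 × 2.587/(2.82 + 2.587) = 2.679 V.
Branch current I = V_A/R_b = 2.679/3.01 = 0.8901 A.

I ≈ 0.890 A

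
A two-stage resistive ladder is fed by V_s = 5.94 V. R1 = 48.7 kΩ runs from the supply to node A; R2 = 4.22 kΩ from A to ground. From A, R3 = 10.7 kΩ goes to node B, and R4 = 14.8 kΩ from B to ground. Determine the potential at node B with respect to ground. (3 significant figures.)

V_B ≈ 0.239 V

Node A sees R2 in parallel with the series input of stage 2, R3 + R4 = 25.50 kΩ.
R2 ‖ (R3+R4) = 3.621 kΩ.
First divider: V_A = V_s · 3.621/(48.7 + 3.621) = 0.4111 V.
V_B = V_A × 0.5804 = 0.2386 V.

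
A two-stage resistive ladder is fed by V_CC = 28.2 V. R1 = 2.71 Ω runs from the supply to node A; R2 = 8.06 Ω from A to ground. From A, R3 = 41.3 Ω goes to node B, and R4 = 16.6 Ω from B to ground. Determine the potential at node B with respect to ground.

Node A sees R2 in parallel with the series input of stage 2, R3 + R4 = 57.90 Ω.
R2 ‖ (R3+R4) = 7.075 Ω.
V_A = 28.2 × 7.075/(2.71 + 7.075) = 20.39 V.
Then the unloaded second divider: V_B = V_A × R4/(R3+R4) = 20.39 × 0.2867 = 5.846 V.

V_B ≈ 5.85 V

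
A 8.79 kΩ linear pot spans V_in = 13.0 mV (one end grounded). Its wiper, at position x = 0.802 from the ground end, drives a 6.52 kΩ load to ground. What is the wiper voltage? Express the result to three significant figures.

The pot divides into 1.740 kΩ above the wiper and 7.050 kΩ below.
Lower segment in parallel with the load: 7.050 ‖ 6.52 = 3.387 kΩ.
Loaded-divider output: V_out = 13.0 × 0.6606 = 8.588 mV.

V_out ≈ 8.59 mV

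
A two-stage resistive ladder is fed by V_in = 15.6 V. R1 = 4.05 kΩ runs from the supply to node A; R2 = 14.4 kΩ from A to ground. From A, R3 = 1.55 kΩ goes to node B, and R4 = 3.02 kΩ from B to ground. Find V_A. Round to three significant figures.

V_A ≈ 7.20 V

Node A sees R2 in parallel with the series input of stage 2, R3 + R4 = 4.570 kΩ.
R2 ‖ (R3+R4) = 3.469 kΩ.
So V_A = 15.6 × 0.4614 = 7.197 V.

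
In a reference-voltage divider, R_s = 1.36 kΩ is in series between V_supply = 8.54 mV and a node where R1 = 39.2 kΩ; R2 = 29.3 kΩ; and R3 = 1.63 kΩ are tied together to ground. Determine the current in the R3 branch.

I ≈ 2.74 µA

Combine the parallel branches: R_p = (1/39.2 + 1/29.3 + 1/1.63)⁻¹ = 1.486 kΩ.
V_A = 8.54 × 1.486/2.846 = 4.458 mV.
I(R3) = V_A / R3 = 4.458/1.63 = 2.735 µA.
(Check via current divider: I_total = 3.001 µA; share G_k/ΣG = 0.9114 → same result.)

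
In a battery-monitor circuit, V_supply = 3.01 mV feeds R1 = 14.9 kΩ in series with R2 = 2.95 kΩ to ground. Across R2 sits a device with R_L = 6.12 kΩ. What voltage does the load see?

V_out ≈ 0.355 mV

The load sits in parallel with R2, giving an effective lower resistance R2' = R2·R_L/(R2+R_L) = 1.991 kΩ.
Now apply the divider: V_out = 3.01 × 0.1178 = 0.3547 mV.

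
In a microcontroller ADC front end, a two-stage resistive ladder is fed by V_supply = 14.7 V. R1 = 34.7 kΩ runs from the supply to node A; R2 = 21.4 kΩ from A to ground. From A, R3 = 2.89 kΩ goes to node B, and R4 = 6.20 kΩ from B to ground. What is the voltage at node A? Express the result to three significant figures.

Looking into the second stage from A: R3 + R4 = 9.090 kΩ appears in parallel with R2.
R2 ‖ (R3+R4) = 6.380 kΩ.
First divider: V_A = V_supply · 6.380/(34.7 + 6.380) = 2.283 V.

V_A ≈ 2.28 V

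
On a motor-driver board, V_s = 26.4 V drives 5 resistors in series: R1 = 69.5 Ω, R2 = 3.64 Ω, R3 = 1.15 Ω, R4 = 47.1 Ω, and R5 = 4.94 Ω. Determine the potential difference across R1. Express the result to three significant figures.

V ≈ 14.5 V

Total series resistance ΣR = 69.5 + 3.64 + 1.15 + 47.1 + 4.94 = 126.3 Ω.
By the voltage-divider rule, V = 26.4 × 69.50/126.3 = 14.52 V.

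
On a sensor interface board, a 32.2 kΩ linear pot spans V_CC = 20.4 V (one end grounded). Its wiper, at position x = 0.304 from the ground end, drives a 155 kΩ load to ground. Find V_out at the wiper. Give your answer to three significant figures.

V_out ≈ 5.94 V

The pot divides into 22.41 kΩ above the wiper and 9.789 kΩ below.
R_L loads the lower segment: effective lower R = 9.207 kΩ.
V_out = 20.4 × 9.207/(22.41 + 9.207) = 5.940 V.
(Unloaded: V_out = x·V_CC = 6.20 V.)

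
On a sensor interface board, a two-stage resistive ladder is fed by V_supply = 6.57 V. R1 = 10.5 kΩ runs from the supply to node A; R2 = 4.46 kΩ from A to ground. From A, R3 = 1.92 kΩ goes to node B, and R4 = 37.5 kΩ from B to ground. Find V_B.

V_B ≈ 1.73 V

Looking into the second stage from A: R3 + R4 = 39.42 kΩ appears in parallel with R2.
Effective lower resistance at A: R2 ‖ 39.42 = 4.007 kΩ.
So V_A = 6.57 × 0.2762 = 1.815 V.
Stage 2 is unloaded, so V_B = V_A · R4/(R3+R4) = 1.815 × 37.5/39.42 = 1.726 V.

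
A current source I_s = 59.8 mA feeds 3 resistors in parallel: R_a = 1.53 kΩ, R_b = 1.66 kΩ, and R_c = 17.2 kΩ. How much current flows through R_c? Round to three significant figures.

I ≈ 2.65 mA

Conductances: ΣG = 1/1.53 + 1/1.66 + 1/17.2 = 1.314 (1/kΩ).
R_c takes the fraction G_k/ΣG = 0.05814/1.314 = 0.04424, so I = 59.8 × 0.04424 = 2.646 mA.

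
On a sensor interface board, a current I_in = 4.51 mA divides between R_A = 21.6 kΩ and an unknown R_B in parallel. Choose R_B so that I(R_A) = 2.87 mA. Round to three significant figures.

R_B ≈ 37.8 kΩ

In a two-way split, I_A/I_in = R_B/(R_A + R_B).
With f = 0.6364, R_B = R_A · f/(1−f) = 21.6 × 1.750 = 37.80 kΩ.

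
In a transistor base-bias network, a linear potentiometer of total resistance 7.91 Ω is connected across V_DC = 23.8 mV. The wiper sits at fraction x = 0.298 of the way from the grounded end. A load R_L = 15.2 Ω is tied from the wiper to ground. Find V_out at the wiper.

V_out ≈ 6.40 mV

The pot divides into 5.553 Ω above the wiper and 2.357 Ω below.
R_L loads the lower segment: effective lower R = 2.041 Ω.
V_out = 23.8 × 2.041/(5.553 + 2.041) = 6.396 mV.
(Unloaded: V_out = x·V_DC = 7.09 mV.)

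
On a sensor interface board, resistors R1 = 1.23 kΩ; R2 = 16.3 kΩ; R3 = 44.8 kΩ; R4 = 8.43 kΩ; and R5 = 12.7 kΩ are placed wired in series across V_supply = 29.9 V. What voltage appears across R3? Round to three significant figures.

V ≈ 16.0 V

ΣR = 1.23 + 16.3 + 44.8 + 8.43 + 12.7 = 83.46 kΩ.
By the voltage-divider rule, V = 29.9 × 44.80/83.46 = 16.05 V.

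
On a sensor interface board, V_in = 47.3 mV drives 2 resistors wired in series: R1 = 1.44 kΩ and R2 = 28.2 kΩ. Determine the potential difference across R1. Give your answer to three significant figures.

ΣR = 1.44 + 28.2 = 29.64 kΩ.
Voltage divider: V = V_in · (1.440 / 29.64) = 47.3 × 0.04858 = 2.298 mV.

V ≈ 2.30 mV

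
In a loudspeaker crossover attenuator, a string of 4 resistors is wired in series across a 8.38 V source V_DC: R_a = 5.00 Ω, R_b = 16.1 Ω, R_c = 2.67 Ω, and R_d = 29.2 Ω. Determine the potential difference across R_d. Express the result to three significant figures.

Series total: ΣR = 5.00 + 16.1 + 2.67 + 29.2 = 52.97 Ω.
Voltage divider: V = V_DC · (29.20 / 52.97) = 8.38 × 0.5513 = 4.620 V.

V ≈ 4.62 V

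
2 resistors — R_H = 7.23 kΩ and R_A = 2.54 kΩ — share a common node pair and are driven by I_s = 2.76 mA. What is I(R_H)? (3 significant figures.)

With just two branches, the current splits inversely with resistance.
I(R_H) = 2.76 × 2.54/(7.23 + 2.54) = 2.76 × 0.2600 = 0.7175 mA.

I ≈ 0.718 mA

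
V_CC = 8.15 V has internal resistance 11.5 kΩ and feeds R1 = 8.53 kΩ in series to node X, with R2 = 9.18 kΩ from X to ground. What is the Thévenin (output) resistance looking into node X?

R1' = 11.5 + 8.53 = 20.03 kΩ (source resistance + R1).
Zeroing V_CC shorts the top of R1' to ground, so R_th = R1' ‖ R2 = 6.295 kΩ.

R_th ≈ 6.29 kΩ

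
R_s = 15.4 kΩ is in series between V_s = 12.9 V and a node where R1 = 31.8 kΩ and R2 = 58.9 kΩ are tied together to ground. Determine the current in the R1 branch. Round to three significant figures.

Parallel bank: R_p = 1/(1/31.8 + 1/58.9) = 20.65 kΩ.
V_A = 12.9 × 20.65/36.05 = 7.389 V.
Branch current I = V_A/R1 = 7.389/31.8 = 0.2324 mA.
(Check via current divider: I_total = 0.3578 mA; share G_k/ΣG = 0.6494 → same result.)

I ≈ 0.232 mA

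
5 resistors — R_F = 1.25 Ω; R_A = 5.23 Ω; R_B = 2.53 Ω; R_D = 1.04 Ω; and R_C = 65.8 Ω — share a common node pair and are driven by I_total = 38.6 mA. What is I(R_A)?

I ≈ 3.12 mA

Conductances: ΣG = 1/1.25 + 1/5.23 + 1/2.53 + 1/1.04 + 1/65.8 = 2.363 (1/Ω).
By the current-divider rule, I = I_total · G_k/ΣG = 38.6 × 0.08091 = 3.123 mA.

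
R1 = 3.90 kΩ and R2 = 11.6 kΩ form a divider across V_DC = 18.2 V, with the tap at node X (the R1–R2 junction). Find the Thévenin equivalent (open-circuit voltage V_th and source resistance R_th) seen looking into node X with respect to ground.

V_th is the unloaded tap voltage: V_DC · R2/(R1+R2) = 18.2 × 0.7484 = 13.62 V.
Looking into X with the source shorted: R_th = R1·R2/(R1+R2) = 3.900 × 11.6/15.50 = 2.919 kΩ.

V_th ≈ 13.6 V, R_th ≈ 2.92 kΩ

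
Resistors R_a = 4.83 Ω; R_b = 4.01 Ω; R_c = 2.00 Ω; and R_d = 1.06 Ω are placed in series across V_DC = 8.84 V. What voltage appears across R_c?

Series total: ΣR = 4.83 + 4.01 + 2.00 + 1.06 = 11.90 Ω.
By the voltage-divider rule, V = 8.84 × 2.000/11.90 = 1.486 V.

V ≈ 1.49 V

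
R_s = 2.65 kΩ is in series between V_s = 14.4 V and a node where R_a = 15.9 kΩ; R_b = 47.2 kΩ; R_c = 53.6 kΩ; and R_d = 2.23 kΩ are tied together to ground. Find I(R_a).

I ≈ 0.368 mA

Equivalent of the parallel group: R_p = 1.814 kΩ.
Node voltage V_A = V_s · R_p/(R_s + R_p) = 14.4 × 0.4064 = 5.852 V.
I(R_a) = V_A / R_a = 5.852/15.9 = 0.3681 mA.
(Check via current divider: I_total = 3.226 mA; share G_k/ΣG = 0.1141 → same result.)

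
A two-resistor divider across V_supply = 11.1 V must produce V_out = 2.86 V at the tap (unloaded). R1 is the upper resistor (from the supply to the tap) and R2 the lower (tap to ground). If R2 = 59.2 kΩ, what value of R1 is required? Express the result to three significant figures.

R1 ≈ 171 kΩ

The divider ratio is R2/(R1+R2) = 2.86/11.1 = 0.2577.
So R1 = R2 · (V_supply/V_out − 1) = 59.2 × (11.1/2.86 − 1) = 59.2 × 2.881 = 170.6 kΩ.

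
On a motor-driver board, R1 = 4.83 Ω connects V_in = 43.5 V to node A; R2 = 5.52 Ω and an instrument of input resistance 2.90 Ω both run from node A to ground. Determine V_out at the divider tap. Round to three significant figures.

The load sits in parallel with R2, giving an effective lower resistance R2' = R2·R_L/(R2+R_L) = 1.901 Ω.
Voltage divider with the loaded lower leg: V_out = 43.5 × 1.901/(4.83 + 1.901) = 43.5 × 0.2824 = 12.29 V.
(Unloaded it would be 23.2 V; the load pulls it down.)

V_out ≈ 12.3 V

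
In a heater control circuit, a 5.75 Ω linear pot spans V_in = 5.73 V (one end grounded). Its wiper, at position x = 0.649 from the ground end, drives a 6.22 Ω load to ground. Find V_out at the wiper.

Lower segment x·R_p = 3.732 Ω; upper segment (1−x)·R_p = 2.018 Ω.
R_L loads the lower segment: effective lower R = 2.332 Ω.
V_out = 5.73 × 2.332/(2.018 + 2.332) = 3.072 V.
(Unloaded: V_out = x·V_in = 3.72 V.)

V_out ≈ 3.07 V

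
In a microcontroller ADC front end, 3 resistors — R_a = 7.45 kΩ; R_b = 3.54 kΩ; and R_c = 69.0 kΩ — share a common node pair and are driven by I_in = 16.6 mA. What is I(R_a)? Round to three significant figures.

I ≈ 5.17 mA

ΣG = 1/7.45 + 1/3.54 + 1/69.0 = 0.4312.
By the current-divider rule, I = I_in · G_k/ΣG = 16.6 × 0.3113 = 5.167 mA.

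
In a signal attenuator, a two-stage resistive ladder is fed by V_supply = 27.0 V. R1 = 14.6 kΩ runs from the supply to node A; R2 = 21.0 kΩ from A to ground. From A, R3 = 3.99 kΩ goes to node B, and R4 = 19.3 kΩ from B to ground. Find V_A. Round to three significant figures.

The second stage (R3 + R4 = 23.29 kΩ) loads node A in parallel with R2.
R2 ‖ (R3+R4) = 11.04 kΩ.
V_A = 27.0 × 11.04/(14.6 + 11.04) = 11.63 V.

V_A ≈ 11.6 V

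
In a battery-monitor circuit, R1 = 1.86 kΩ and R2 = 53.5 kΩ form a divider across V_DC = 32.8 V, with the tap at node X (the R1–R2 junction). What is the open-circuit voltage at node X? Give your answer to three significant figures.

Open-circuit (no load on X): V_th = V_DC · R2/(R1 + R2) = 32.8 × 53.5/(1.860 + 53.5) = 31.70 V.

V_th ≈ 31.7 V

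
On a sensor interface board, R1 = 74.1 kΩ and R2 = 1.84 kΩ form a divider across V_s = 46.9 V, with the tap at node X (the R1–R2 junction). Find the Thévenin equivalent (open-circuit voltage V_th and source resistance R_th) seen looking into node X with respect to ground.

V_th ≈ 1.14 V, R_th ≈ 1.80 kΩ

V_th is the unloaded tap voltage: V_s · R2/(R1+R2) = 46.9 × 0.02423 = 1.136 V.
Looking into X with the source shorted: R_th = R1·R2/(R1+R2) = 74.10 × 1.84/75.94 = 1.795 kΩ.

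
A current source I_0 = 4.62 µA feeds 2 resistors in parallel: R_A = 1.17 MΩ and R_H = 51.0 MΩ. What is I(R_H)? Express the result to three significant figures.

Two-branch current divider: I_k = I_0 · R_other/(R_1 + R_2).
I(R_H) = 4.62 × 1.17/(1.17 + 51.0) = 4.62 × 0.02243 = 0.1036 µA.

I ≈ 0.104 µA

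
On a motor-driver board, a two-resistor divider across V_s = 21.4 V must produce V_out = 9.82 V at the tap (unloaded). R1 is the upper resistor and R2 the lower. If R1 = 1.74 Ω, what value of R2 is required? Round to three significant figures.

The divider ratio is R2/(R1+R2) = 9.82/21.4 = 0.4589.
R2 = R1 · 0.4589/(1 − 0.4589) = 1.476 Ω.

R2 ≈ 1.48 Ω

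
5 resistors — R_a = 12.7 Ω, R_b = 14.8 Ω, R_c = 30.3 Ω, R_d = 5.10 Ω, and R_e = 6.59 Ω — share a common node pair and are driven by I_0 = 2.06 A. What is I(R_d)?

I ≈ 0.766 A

Total conductance ΣG = 1/12.7 + 1/14.8 + 1/30.3 + 1/5.10 + 1/6.59 = 0.5271 (units of 1/Ω).
By the current-divider rule, I = I_0 · G_k/ΣG = 2.06 × 0.3720 = 0.7663 A.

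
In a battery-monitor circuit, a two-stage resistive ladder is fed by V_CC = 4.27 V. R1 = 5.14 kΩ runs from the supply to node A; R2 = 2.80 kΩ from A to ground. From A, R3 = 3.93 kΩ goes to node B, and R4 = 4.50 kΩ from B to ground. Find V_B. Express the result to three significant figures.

V_B ≈ 0.662 V

The second stage (R3 + R4 = 8.430 kΩ) loads node A in parallel with R2.
R2 ‖ (R3+R4) = 2.102 kΩ.
V_A = 4.27 × 2.102/(5.14 + 2.102) = 1.239 V.
Then the unloaded second divider: V_B = V_A × R4/(R3+R4) = 1.239 × 0.5338 = 0.6616 V.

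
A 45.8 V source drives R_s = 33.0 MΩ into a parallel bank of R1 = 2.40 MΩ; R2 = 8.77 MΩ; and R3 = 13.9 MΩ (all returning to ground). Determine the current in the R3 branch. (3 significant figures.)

Equivalent of the parallel group: R_p = 1.659 MΩ.
Node voltage V_A = V_in · R_p/(R_s + R_p) = 45.8 × 0.04788 = 2.193 V.
I(R3) = V_A / R3 = 2.193/13.9 = 0.1578 µA.

I ≈ 0.158 µA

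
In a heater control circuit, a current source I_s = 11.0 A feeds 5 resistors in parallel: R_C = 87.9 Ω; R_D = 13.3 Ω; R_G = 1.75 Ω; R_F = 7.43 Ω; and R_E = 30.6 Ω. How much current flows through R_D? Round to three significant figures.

Total conductance ΣG = 1/87.9 + 1/13.3 + 1/1.75 + 1/7.43 + 1/30.6 = 0.8253 (units of 1/Ω).
Current divider: I(R_D) = I_s · G_k/ΣG = 11.0 × (0.07519/0.8253) = 11.0 × 0.09111 = 1.002 A.

I ≈ 1.00 A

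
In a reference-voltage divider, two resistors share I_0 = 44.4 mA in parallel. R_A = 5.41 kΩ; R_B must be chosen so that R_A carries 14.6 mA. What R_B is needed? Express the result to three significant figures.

Two-branch current divider: I_A = I_0 · R_B/(R_A + R_B).
With f = 0.3288, R_B = R_A · f/(1−f) = 5.41 × 0.4899 = 2.651 kΩ.

R_B ≈ 2.65 kΩ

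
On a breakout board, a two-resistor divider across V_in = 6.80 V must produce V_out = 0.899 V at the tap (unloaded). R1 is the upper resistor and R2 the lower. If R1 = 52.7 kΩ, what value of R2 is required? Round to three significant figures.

The divider ratio is R2/(R1+R2) = 0.899/6.80 = 0.1322.
Rearranging, R2 = R1·k/(1−k) = 52.7 × 0.1523 = 8.029 kΩ.

R2 ≈ 8.03 kΩ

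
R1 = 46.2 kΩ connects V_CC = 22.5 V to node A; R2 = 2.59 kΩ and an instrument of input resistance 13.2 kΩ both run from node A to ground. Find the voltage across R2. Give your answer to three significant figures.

The load sits in parallel with R2, giving an effective lower resistance R2' = R2·R_L/(R2+R_L) = 2.165 kΩ.
Then V_out = V_CC · R2'/(R1 + R2') = 22.5 × 2.165/48.37 = 1.007 V.

V_out ≈ 1.01 V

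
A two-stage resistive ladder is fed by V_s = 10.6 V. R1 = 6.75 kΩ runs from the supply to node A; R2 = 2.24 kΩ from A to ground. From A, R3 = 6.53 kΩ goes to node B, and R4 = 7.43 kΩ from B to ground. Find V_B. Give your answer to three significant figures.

V_B ≈ 1.25 V

The second stage (R3 + R4 = 13.96 kΩ) loads node A in parallel with R2.
Effective lower resistance at A: R2 ‖ 13.96 = 1.930 kΩ.
First divider: V_A = V_s · 1.930/(6.75 + 1.930) = 2.357 V.
Stage 2 is unloaded, so V_B = V_A · R4/(R3+R4) = 2.357 × 7.43/13.96 = 1.255 V.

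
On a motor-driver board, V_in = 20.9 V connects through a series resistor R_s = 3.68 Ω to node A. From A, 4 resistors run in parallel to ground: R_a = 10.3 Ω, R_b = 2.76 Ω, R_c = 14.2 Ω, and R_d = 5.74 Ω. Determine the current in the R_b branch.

Equivalent of the parallel group: R_p = 1.420 Ω.
Node voltage V_A = V_in · R_p/(R_s + R_p) = 20.9 × 0.2785 = 5.820 V.
Branch current I = V_A/R_b = 5.820/2.76 = 2.109 A.

I ≈ 2.11 A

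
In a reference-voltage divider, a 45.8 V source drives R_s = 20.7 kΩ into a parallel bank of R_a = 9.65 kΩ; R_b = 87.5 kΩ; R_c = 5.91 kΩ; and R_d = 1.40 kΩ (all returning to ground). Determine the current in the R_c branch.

I ≈ 0.358 mA

Combine the parallel branches: R_p = (1/9.65 + 1/87.5 + 1/5.91 + 1/1.40)⁻¹ = 1.001 kΩ.
V_A = 45.8 × 1.001/21.70 = 2.114 V.
I(R_c) = V_A / R_c = 2.114/5.91 = 0.3576 mA.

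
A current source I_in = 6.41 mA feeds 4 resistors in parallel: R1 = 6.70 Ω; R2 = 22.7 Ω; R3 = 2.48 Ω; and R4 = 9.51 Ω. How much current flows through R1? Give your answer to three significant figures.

ΣG = 1/6.70 + 1/22.7 + 1/2.48 + 1/9.51 = 0.7017.
By the current-divider rule, I = I_in · G_k/ΣG = 6.41 × 0.2127 = 1.363 mA.

I ≈ 1.36 mA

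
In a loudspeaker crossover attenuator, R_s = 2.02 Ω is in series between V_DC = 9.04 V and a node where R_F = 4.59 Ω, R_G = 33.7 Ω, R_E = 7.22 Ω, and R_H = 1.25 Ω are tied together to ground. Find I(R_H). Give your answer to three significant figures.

Parallel bank: R_p = 1/(1/4.59 + 1/33.7 + 1/7.22 + 1/1.25) = 0.8431 Ω.
V_A = 9.04 × 0.8431/2.863 = 2.662 V.
Branch current I = V_A/R_H = 2.662/1.25 = 2.130 A.
(Check via current divider: I_total = 3.157 A; share G_k/ΣG = 0.6745 → same result.)

I ≈ 2.13 A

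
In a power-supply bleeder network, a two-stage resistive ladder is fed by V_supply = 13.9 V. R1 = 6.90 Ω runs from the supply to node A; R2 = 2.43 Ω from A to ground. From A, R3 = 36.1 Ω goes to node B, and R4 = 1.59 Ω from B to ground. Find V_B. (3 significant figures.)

Node A sees R2 in parallel with the series input of stage 2, R3 + R4 = 37.69 Ω.
Effective lower resistance at A: R2 ‖ 37.69 = 2.283 Ω.
V_A = 13.9 × 2.283/(6.90 + 2.283) = 3.455 V.
Stage 2 is unloaded, so V_B = V_A · R4/(R3+R4) = 3.455 × 1.59/37.69 = 0.1458 V.

V_B ≈ 0.146 V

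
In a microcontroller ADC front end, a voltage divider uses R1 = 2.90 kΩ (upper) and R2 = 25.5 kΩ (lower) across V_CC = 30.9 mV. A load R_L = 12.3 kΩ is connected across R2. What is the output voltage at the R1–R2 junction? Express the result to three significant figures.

V_out ≈ 22.9 mV

First combine the lower leg with the load: R2 ‖ R_L = 8.298 kΩ.
Then V_out = V_CC · R2'/(R1 + R2') = 30.9 × 8.298/11.20 = 22.90 mV.
(Unloaded it would be 27.7 mV; the load pulls it down.)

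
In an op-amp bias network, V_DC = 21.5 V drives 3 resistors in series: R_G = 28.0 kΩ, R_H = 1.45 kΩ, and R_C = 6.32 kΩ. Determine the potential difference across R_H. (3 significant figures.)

V ≈ 0.872 V

ΣR = 28.0 + 1.45 + 6.32 = 35.77 kΩ.
V = V_DC · R/ΣR = 21.5 × 0.04054 = 0.8715 V.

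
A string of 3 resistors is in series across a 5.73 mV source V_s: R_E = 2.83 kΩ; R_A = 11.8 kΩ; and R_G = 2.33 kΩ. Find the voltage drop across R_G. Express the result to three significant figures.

V ≈ 0.787 mV

Total series resistance ΣR = 2.83 + 11.8 + 2.33 = 16.96 kΩ.
By the voltage-divider rule, V = 5.73 × 2.330/16.96 = 0.7872 mV.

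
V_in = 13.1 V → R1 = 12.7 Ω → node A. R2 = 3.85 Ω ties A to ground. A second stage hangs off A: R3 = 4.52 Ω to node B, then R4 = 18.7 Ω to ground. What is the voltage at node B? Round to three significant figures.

V_B ≈ 2.18 V

Looking into the second stage from A: R3 + R4 = 23.22 Ω appears in parallel with R2.
R2 ‖ (R3+R4) = 3.302 Ω.
First divider: V_A = V_in · 3.302/(12.7 + 3.302) = 2.703 V.
V_B = V_A × 0.8053 = 2.177 V.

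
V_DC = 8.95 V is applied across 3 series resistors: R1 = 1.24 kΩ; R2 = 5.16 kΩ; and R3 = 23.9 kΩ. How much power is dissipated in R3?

Series current I = V_DC/ΣR = 8.95/30.30 = 0.2954 mA.
P(R3) = I²·R3 = (0.2954)² × 23.9 = 2.085 mW.

P ≈ 2.09 mW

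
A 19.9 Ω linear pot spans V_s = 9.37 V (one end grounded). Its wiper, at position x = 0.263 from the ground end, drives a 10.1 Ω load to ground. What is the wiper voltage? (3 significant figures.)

Lower segment x·R_p = 5.234 Ω; upper segment (1−x)·R_p = 14.67 Ω.
R_L loads the lower segment: effective lower R = 3.447 Ω.
Loaded-divider output: V_out = 9.37 × 0.1903 = 1.783 V.
(Unloaded: V_out = x·V_s = 2.46 V.)

V_out ≈ 1.78 V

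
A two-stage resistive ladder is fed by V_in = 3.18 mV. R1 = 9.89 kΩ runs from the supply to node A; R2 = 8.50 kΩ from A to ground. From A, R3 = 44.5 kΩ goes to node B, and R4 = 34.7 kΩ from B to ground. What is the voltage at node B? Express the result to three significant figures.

V_B ≈ 0.609 mV

The second stage (R3 + R4 = 79.20 kΩ) loads node A in parallel with R2.
Effective lower resistance at A: R2 ‖ 79.20 = 7.676 kΩ.
V_A = 3.18 × 7.676/(9.89 + 7.676) = 1.390 mV.
V_B = V_A × 0.4381 = 0.6088 mV.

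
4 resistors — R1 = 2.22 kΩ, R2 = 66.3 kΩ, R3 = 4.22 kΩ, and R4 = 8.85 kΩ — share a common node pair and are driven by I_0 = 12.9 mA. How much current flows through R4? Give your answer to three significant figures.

Conductances: ΣG = 1/2.22 + 1/66.3 + 1/4.22 + 1/8.85 = 0.8155 (1/kΩ).
Current divider: I(R4) = I_0 · G_k/ΣG = 12.9 × (0.1130/0.8155) = 12.9 × 0.1386 = 1.787 mA.

I ≈ 1.79 mA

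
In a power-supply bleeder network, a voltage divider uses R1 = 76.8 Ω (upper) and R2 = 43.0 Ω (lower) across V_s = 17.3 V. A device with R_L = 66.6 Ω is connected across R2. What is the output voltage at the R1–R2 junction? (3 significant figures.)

V_out ≈ 4.39 V

The load sits in parallel with R2, giving an effective lower resistance R2' = R2·R_L/(R2+R_L) = 26.13 Ω.
Voltage divider with the loaded lower leg: V_out = 17.3 × 26.13/(76.8 + 26.13) = 17.3 × 0.2539 = 4.392 V.
(Unloaded it would be 6.21 V; the load pulls it down.)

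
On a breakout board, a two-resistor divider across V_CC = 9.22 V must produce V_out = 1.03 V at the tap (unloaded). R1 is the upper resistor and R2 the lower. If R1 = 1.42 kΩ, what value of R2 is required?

Required fraction k = V_out/V_CC = 0.1117.
R2 = R1 · 0.1117/(1 − 0.1117) = 0.1786 kΩ.

R2 ≈ 0.179 kΩ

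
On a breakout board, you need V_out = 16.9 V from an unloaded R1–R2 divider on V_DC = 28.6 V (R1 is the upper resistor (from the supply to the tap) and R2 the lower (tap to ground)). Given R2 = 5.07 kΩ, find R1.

R1 ≈ 3.51 kΩ

Required fraction k = V_out/V_DC = 0.5909.
So R1 = R2 · (V_DC/V_out − 1) = 5.07 × (28.6/16.9 − 1) = 5.07 × 0.6923 = 3.510 kΩ.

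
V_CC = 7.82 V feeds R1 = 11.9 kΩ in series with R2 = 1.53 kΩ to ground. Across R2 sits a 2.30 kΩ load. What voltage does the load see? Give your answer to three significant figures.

V_out ≈ 0.561 V

First combine the lower leg with the load: R2 ‖ R_L = 0.9188 kΩ.
Voltage divider with the loaded lower leg: V_out = 7.82 × 0.9188/(11.9 + 0.9188) = 7.82 × 0.07168 = 0.5605 V.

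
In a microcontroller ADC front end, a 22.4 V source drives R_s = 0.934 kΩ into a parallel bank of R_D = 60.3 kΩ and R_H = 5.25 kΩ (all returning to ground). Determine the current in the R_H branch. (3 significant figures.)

I ≈ 3.58 mA

Combine the parallel branches: R_p = (1/60.3 + 1/5.25)⁻¹ = 4.830 kΩ.
V_A = 22.4 × 4.830/5.764 = 18.77 V.
I(R_H) = V_A / R_H = 18.77/5.25 = 3.575 mA.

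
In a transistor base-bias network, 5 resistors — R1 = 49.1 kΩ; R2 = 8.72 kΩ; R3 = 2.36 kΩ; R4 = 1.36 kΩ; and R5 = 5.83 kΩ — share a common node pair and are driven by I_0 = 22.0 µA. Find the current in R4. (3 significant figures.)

ΣG = 1/49.1 + 1/8.72 + 1/2.36 + 1/1.36 + 1/5.83 = 1.466.
Current divider: I(R4) = I_0 · G_k/ΣG = 22.0 × (0.7353/1.466) = 22.0 × 0.5017 = 11.04 µA.

I ≈ 11.0 µA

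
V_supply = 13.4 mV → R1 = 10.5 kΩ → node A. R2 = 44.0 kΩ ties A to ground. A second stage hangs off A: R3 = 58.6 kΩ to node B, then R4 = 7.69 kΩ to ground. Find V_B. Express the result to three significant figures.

Looking into the second stage from A: R3 + R4 = 66.29 kΩ appears in parallel with R2.
R2 ‖ (R3+R4) = 26.45 kΩ.
V_A = 13.4 × 26.45/(10.5 + 26.45) = 9.592 mV.
Stage 2 is unloaded, so V_B = V_A · R4/(R3+R4) = 9.592 × 7.69/66.29 = 1.113 mV.

V_B ≈ 1.11 mV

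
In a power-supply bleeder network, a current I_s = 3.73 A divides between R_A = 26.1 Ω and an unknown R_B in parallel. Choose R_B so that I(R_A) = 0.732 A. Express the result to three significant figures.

The fraction through R_A equals R_B/(R_A+R_B).
With f = 0.1962, R_B = R_A · f/(1−f) = 26.1 × 0.2442 = 6.373 Ω.

R_B ≈ 6.37 Ω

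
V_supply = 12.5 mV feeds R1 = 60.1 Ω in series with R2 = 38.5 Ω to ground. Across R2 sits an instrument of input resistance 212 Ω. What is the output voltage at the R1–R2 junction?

First combine the lower leg with the load: R2 ‖ R_L = 32.58 Ω.
Now apply the divider: V_out = 12.5 × 0.3516 = 4.394 mV.
(Unloaded it would be 4.88 mV; the load pulls it down.)

V_out ≈ 4.39 mV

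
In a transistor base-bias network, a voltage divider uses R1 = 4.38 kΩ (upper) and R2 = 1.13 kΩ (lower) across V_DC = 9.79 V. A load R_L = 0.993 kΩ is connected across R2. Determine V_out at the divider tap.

V_out ≈ 1.05 V

First combine the lower leg with the load: R2 ‖ R_L = 0.5285 kΩ.
Now apply the divider: V_out = 9.79 × 0.1077 = 1.054 V.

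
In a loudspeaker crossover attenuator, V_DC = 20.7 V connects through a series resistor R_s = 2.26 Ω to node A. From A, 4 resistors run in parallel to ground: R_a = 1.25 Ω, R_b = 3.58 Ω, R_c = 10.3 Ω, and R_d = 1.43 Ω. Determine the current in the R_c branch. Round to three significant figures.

I ≈ 0.384 A

Parallel bank: R_p = 1/(1/1.25 + 1/3.58 + 1/10.3 + 1/1.43) = 0.5331 Ω.
Node voltage V_A = V_DC · R_p/(R_s + R_p) = 20.7 × 0.1909 = 3.951 V.
Branch current I = V_A/R_c = 3.951/10.3 = 0.3836 A.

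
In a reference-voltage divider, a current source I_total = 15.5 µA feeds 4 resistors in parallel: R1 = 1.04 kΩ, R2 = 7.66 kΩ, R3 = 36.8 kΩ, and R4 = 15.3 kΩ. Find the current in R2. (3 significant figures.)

Conductances: ΣG = 1/1.04 + 1/7.66 + 1/36.8 + 1/15.3 = 1.185 (1/kΩ).
Current divider: I(R2) = I_total · G_k/ΣG = 15.5 × (0.1305/1.185) = 15.5 × 0.1102 = 1.708 µA.

I ≈ 1.71 µA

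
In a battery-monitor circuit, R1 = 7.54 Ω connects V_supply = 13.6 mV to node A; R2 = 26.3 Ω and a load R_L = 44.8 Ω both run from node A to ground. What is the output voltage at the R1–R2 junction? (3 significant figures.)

V_out ≈ 9.35 mV

R2 ‖ R_L = (26.3 × 44.8)/(26.3 + 44.8) = 16.57 Ω.
Now apply the divider: V_out = 13.6 × 0.6873 = 9.347 mV.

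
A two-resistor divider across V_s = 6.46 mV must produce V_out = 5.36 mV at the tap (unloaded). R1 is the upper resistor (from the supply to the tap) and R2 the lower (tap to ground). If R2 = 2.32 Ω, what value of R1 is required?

R1 ≈ 0.476 Ω

The divider ratio is R2/(R1+R2) = 5.36/6.46 = 0.8297.
Rearranging, R1 = R2·(1−k)/k = 2.32 × 0.2052 = 0.4761 Ω.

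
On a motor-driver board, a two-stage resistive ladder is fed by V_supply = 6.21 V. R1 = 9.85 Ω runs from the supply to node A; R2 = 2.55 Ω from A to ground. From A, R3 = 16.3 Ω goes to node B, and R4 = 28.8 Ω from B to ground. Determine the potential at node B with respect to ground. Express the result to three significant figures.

Node A sees R2 in parallel with the series input of stage 2, R3 + R4 = 45.10 Ω.
R2 ‖ (R3+R4) = 2.414 Ω.
So V_A = 6.21 × 0.1968 = 1.222 V.
Then the unloaded second divider: V_B = V_A × R4/(R3+R4) = 1.222 × 0.6386 = 0.7805 V.

V_B ≈ 0.780 V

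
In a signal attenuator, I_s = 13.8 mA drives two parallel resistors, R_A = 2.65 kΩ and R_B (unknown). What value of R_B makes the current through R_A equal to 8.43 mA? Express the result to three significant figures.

Two-branch current divider: I_A = I_s · R_B/(R_A + R_B).
With f = 0.6109, R_B = R_A · f/(1−f) = 2.65 × 1.570 = 4.160 kΩ.

R_B ≈ 4.16 kΩ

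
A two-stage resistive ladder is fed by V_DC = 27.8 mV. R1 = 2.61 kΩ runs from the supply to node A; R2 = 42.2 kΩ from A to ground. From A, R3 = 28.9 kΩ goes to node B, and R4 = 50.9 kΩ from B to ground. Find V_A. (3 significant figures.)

Node A sees R2 in parallel with the series input of stage 2, R3 + R4 = 79.80 kΩ.
Effective lower resistance at A: R2 ‖ 79.80 = 27.60 kΩ.
V_A = 27.8 × 27.60/(2.61 + 27.60) = 25.40 mV.

V_A ≈ 25.4 mV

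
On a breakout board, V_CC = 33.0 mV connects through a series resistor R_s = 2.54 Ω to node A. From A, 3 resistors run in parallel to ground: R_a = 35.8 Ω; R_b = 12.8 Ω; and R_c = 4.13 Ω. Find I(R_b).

Combine the parallel branches: R_p = (1/35.8 + 1/12.8 + 1/4.13)⁻¹ = 2.872 Ω.
V_A by voltage divider: V_A = 33.0 × 2.872/(2.54 + 2.872) = 17.51 mV.
I(R_b) = V_A / R_b = 17.51/12.8 = 1.368 mA.
(Equivalently: I_total = 6.098 mA, then current-divider fraction G_k/ΣG = 0.2244.)

I ≈ 1.37 mA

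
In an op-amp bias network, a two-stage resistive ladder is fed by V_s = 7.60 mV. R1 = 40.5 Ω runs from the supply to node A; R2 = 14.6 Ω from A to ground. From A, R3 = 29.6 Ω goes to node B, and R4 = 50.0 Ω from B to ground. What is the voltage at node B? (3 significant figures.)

V_B ≈ 1.11 mV

Looking into the second stage from A: R3 + R4 = 79.60 Ω appears in parallel with R2.
Effective lower resistance at A: R2 ‖ 79.60 = 12.34 Ω.
V_A = 7.60 × 12.34/(40.5 + 12.34) = 1.775 mV.
Stage 2 is unloaded, so V_B = V_A · R4/(R3+R4) = 1.775 × 50.0/79.60 = 1.115 mV.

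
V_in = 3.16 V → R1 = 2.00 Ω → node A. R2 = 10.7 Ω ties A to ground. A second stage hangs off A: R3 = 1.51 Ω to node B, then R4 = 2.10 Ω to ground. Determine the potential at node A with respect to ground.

Looking into the second stage from A: R3 + R4 = 3.610 Ω appears in parallel with R2.
Effective lower resistance at A: R2 ‖ 3.610 = 2.699 Ω.
So V_A = 3.16 × 0.5744 = 1.815 V.

V_A ≈ 1.82 V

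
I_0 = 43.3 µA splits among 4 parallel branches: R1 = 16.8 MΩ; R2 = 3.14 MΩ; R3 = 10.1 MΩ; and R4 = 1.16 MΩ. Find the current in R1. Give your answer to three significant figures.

I ≈ 1.92 µA

Total conductance ΣG = 1/16.8 + 1/3.14 + 1/10.1 + 1/1.16 = 1.339 (units of 1/MΩ).
Current divider: I(R1) = I_0 · G_k/ΣG = 43.3 × (0.05952/1.339) = 43.3 × 0.04445 = 1.925 µA.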